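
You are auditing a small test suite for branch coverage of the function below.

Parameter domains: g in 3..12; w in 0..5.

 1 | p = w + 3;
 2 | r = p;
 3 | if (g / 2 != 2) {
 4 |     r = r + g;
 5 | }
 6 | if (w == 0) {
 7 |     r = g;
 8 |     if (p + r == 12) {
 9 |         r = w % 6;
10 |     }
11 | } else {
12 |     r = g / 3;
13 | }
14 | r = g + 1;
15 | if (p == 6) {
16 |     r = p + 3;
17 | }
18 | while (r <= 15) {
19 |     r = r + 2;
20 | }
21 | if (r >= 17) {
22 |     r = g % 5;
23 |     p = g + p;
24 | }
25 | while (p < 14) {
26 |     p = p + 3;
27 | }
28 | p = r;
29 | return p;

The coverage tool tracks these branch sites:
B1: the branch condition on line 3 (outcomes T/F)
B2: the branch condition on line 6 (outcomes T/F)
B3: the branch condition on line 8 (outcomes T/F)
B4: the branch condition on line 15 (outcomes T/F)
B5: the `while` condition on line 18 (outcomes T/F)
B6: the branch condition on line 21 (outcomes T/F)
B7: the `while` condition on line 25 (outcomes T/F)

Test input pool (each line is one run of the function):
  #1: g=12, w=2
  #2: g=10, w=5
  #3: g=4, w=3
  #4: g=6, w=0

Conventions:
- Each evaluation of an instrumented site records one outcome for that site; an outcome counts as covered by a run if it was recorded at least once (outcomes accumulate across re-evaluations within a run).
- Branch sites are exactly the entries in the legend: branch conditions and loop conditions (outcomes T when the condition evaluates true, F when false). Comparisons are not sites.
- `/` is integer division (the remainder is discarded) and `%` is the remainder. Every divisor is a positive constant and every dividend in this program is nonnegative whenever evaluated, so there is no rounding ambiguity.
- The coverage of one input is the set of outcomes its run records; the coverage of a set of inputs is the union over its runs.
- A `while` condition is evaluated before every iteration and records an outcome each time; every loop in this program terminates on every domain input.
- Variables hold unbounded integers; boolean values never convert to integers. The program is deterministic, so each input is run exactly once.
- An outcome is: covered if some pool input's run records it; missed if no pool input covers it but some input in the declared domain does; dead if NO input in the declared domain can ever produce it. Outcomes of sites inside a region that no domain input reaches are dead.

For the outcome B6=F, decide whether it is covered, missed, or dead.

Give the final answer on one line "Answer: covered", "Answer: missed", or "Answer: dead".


no pool input records B6=F
but domain input (g=3, w=0) does record it -> reachable, so missed
Answer: missed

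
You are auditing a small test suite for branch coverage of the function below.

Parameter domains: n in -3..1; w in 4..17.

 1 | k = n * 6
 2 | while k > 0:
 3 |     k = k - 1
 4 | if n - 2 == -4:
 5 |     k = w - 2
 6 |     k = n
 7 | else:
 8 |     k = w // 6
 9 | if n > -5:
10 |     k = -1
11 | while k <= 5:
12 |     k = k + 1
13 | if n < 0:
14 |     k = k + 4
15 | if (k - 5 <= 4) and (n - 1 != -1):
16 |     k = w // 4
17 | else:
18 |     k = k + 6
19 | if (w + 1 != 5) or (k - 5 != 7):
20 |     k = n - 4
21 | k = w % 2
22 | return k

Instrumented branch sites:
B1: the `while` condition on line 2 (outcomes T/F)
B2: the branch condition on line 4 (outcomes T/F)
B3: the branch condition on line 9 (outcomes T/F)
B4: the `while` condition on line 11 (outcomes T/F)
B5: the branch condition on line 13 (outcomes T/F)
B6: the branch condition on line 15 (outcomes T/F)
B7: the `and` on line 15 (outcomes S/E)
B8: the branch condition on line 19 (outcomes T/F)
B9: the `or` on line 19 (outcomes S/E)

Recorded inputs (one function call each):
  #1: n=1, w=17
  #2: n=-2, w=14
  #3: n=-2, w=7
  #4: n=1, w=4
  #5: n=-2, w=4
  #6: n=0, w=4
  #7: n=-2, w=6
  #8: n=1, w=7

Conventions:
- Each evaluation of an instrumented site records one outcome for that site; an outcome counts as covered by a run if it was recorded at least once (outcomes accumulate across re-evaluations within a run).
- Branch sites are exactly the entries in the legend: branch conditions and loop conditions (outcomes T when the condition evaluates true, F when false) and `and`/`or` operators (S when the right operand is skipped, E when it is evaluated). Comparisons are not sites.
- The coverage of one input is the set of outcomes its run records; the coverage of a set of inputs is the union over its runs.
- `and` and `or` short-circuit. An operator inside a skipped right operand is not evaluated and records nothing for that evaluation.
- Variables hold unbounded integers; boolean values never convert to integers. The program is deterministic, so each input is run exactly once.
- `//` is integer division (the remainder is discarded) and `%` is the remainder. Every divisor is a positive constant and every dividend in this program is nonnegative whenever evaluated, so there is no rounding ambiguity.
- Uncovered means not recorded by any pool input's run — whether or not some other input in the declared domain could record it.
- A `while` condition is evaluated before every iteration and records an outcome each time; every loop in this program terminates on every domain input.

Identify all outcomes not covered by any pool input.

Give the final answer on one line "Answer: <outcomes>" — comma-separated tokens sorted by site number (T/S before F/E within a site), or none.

input #1 (n=1, w=17): covers B1=T, B1=F, B2=F, B3=T, B4=T, B4=F, B5=F, B6=T, B7=E, B8=T, B9=S
input #2 (n=-2, w=14): covers B1=F, B2=T, B3=T, B4=T, B4=F, B5=T, B6=F, B7=S, B8=T, B9=S
input #3 (n=-2, w=7): covers B1=F, B2=T, B3=T, B4=T, B4=F, B5=T, B6=F, B7=S, B8=T, B9=S
input #4 (n=1, w=4): covers B1=T, B1=F, B2=F, B3=T, B4=T, B4=F, B5=F, B6=T, B7=E, B8=T, B9=E
input #5 (n=-2, w=4): covers B1=F, B2=T, B3=T, B4=T, B4=F, B5=T, B6=F, B7=S, B8=T, B9=E
input #6 (n=0, w=4): covers B1=F, B2=F, B3=T, B4=T, B4=F, B5=F, B6=F, B7=E, B8=F, B9=E
input #7 (n=-2, w=6): covers B1=F, B2=T, B3=T, B4=T, B4=F, B5=T, B6=F, B7=S, B8=T, B9=S
input #8 (n=1, w=7): covers B1=T, B1=F, B2=F, B3=T, B4=T, B4=F, B5=F, B6=T, B7=E, B8=T, B9=S
union over the pool: B1=T, B1=F, B2=T, B2=F, B3=T, B4=T, B4=F, B5=T, B5=F, B6=T, B6=F, B7=S, B7=E, B8=T, B8=F, B9=S, B9=E
uncovered (1 of 18): B3=F

Answer: B3=F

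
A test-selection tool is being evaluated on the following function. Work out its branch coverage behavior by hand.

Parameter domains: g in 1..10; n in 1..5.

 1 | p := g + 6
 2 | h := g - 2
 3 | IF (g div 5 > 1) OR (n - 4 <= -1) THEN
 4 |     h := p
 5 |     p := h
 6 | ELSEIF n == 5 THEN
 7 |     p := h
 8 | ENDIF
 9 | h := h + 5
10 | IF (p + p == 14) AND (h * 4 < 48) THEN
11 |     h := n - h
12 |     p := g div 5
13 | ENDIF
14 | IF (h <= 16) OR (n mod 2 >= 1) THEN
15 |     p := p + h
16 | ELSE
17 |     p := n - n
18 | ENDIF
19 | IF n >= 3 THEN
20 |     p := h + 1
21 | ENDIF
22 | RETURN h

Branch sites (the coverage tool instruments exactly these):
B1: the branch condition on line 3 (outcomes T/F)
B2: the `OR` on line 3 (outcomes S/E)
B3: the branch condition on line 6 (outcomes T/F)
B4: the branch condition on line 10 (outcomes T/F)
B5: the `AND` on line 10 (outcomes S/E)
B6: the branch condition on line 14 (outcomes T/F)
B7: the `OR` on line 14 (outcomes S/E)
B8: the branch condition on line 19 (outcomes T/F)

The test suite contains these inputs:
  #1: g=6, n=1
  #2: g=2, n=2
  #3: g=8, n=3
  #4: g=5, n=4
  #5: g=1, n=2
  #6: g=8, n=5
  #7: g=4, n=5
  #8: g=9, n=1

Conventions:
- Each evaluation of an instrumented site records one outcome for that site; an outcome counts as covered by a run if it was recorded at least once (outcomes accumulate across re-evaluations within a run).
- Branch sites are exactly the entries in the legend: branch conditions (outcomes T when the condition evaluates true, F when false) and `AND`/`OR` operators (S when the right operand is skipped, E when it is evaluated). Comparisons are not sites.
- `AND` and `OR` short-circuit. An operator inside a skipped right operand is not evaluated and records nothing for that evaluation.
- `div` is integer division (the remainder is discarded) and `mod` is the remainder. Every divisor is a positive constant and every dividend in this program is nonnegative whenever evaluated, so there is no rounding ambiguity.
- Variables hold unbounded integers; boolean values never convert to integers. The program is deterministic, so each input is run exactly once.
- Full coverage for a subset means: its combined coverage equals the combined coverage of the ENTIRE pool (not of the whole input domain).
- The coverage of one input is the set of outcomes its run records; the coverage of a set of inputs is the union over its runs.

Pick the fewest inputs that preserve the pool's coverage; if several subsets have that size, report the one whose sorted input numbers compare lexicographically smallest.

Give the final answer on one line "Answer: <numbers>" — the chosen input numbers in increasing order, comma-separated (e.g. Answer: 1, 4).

input #1 (g=6, n=1): events B2->E, B1->T, B5->S, B4->F, B7->E, B6->T, B8->F; covers B1=T, B2=E, B4=F, B5=S, B6=T, B7=E, B8=F
input #2 (g=2, n=2): events B2->E, B1->T, B5->S, B4->F, B7->S, B6->T, B8->F; covers B1=T, B2=E, B4=F, B5=S, B6=T, B7=S, B8=F
input #3 (g=8, n=3): events B2->E, B1->T, B5->S, B4->F, B7->E, B6->T, B8->T; covers B1=T, B2=E, B4=F, B5=S, B6=T, B7=E, B8=T
input #4 (g=5, n=4): events B2->E, B1->F, B3->F, B5->S, B4->F, B7->S, B6->T, B8->T; covers B1=F, B2=E, B3=F, B4=F, B5=S, B6=T, B7=S, B8=T
input #5 (g=1, n=2): events B2->E, B1->T, B5->E, B4->F, B7->S, B6->T, B8->F; covers B1=T, B2=E, B4=F, B5=E, B6=T, B7=S, B8=F
input #6 (g=8, n=5): events B2->E, B1->F, B3->T, B5->S, B4->F, B7->S, B6->T, B8->T; covers B1=F, B2=E, B3=T, B4=F, B5=S, B6=T, B7=S, B8=T
input #7 (g=4, n=5): events B2->E, B1->F, B3->T, B5->S, B4->F, B7->S, B6->T, B8->T; covers B1=F, B2=E, B3=T, B4=F, B5=S, B6=T, B7=S, B8=T
input #8 (g=9, n=1): events B2->E, B1->T, B5->S, B4->F, B7->E, B6->T, B8->F; covers B1=T, B2=E, B4=F, B5=S, B6=T, B7=E, B8=F
together the pool reaches 13 outcomes: B1=T, B1=F, B2=E, B3=T, B3=F, B4=F, B5=S, B5=E, B6=T, B7=S, B7=E, B8=T, B8=F
checked all size-1 subsets: none covers 13 outcomes (max 8/13)
checked all size-2 subsets: none covers 13 outcomes (max 11/13)
checked all size-3 subsets: none covers 13 outcomes (max 12/13)
at size 4, {1, 4, 5, 6} reaches all 13 outcomes; every lexicographically earlier size-4 subset fails

Answer: 1, 4, 5, 6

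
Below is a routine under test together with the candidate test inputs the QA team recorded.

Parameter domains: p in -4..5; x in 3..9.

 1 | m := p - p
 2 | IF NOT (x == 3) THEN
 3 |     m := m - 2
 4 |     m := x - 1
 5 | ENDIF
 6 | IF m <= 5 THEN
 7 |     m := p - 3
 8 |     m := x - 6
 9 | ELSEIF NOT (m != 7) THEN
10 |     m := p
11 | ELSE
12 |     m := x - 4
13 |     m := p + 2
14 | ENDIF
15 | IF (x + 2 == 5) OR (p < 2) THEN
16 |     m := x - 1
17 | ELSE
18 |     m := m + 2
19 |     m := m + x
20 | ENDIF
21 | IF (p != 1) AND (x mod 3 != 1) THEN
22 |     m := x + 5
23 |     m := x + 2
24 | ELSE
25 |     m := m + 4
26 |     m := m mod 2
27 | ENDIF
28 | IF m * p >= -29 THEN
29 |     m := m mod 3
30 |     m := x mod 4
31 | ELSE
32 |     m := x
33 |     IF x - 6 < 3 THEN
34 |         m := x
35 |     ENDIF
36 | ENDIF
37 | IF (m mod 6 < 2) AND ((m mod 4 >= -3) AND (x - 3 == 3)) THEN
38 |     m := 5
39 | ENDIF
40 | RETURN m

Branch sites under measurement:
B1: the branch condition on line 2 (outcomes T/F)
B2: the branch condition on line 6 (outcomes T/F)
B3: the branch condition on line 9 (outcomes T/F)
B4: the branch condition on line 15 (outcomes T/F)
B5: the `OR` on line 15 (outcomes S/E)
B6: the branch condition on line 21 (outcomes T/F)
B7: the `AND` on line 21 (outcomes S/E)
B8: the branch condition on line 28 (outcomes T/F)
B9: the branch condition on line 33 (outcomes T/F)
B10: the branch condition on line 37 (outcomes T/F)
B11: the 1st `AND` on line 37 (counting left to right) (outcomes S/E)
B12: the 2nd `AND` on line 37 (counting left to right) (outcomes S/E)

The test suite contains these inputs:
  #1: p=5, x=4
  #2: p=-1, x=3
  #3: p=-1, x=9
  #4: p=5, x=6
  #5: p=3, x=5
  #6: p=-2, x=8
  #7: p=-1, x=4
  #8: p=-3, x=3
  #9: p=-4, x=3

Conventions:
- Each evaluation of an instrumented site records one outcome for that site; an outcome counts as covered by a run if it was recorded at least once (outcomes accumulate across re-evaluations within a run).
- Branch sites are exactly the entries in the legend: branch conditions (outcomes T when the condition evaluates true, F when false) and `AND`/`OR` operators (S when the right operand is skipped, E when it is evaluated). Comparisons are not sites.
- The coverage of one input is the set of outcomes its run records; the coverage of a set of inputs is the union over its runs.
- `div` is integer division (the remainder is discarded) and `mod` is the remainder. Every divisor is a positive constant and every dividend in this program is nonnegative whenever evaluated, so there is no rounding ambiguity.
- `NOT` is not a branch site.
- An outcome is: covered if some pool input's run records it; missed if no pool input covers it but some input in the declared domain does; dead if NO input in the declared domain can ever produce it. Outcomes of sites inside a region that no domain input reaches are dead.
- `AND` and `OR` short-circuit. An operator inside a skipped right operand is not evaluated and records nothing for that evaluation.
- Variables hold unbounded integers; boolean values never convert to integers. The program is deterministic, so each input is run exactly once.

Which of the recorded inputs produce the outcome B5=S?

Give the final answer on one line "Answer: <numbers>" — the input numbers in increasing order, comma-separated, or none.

input #1 (p=5, x=4): does not record B5=S
input #2 (p=-1, x=3): records B5=S
input #3 (p=-1, x=9): does not record B5=S
input #4 (p=5, x=6): does not record B5=S
input #5 (p=3, x=5): does not record B5=S
input #6 (p=-2, x=8): does not record B5=S
input #7 (p=-1, x=4): does not record B5=S
input #8 (p=-3, x=3): records B5=S
input #9 (p=-4, x=3): records B5=S

Answer: 2, 8, 9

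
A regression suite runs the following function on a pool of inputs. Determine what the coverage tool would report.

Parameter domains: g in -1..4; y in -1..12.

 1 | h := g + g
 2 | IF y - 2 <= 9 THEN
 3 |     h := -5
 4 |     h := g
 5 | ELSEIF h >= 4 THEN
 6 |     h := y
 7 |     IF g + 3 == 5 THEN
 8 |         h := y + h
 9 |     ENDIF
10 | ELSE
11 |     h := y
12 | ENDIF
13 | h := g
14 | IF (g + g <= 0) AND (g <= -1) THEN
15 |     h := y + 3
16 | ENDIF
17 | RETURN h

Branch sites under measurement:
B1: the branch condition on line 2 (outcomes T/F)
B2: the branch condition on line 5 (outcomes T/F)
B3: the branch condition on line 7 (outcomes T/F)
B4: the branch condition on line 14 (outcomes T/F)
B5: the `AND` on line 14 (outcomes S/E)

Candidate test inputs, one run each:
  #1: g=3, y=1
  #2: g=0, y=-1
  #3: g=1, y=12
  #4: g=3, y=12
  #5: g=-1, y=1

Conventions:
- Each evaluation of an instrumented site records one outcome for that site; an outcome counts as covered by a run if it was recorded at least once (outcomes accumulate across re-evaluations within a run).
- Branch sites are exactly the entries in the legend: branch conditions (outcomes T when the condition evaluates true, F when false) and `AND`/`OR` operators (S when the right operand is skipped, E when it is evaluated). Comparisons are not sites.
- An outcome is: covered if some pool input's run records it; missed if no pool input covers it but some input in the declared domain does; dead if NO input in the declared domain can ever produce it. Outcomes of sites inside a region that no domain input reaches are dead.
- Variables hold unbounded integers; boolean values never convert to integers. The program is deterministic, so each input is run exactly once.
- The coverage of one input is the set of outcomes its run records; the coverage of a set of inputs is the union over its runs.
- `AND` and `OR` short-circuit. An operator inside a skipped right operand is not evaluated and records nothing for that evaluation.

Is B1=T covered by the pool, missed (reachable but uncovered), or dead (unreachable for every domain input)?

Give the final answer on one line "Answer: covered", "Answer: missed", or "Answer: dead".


B1=T is recorded by pool input(s) 1, 2, 5 -> covered
Answer: covered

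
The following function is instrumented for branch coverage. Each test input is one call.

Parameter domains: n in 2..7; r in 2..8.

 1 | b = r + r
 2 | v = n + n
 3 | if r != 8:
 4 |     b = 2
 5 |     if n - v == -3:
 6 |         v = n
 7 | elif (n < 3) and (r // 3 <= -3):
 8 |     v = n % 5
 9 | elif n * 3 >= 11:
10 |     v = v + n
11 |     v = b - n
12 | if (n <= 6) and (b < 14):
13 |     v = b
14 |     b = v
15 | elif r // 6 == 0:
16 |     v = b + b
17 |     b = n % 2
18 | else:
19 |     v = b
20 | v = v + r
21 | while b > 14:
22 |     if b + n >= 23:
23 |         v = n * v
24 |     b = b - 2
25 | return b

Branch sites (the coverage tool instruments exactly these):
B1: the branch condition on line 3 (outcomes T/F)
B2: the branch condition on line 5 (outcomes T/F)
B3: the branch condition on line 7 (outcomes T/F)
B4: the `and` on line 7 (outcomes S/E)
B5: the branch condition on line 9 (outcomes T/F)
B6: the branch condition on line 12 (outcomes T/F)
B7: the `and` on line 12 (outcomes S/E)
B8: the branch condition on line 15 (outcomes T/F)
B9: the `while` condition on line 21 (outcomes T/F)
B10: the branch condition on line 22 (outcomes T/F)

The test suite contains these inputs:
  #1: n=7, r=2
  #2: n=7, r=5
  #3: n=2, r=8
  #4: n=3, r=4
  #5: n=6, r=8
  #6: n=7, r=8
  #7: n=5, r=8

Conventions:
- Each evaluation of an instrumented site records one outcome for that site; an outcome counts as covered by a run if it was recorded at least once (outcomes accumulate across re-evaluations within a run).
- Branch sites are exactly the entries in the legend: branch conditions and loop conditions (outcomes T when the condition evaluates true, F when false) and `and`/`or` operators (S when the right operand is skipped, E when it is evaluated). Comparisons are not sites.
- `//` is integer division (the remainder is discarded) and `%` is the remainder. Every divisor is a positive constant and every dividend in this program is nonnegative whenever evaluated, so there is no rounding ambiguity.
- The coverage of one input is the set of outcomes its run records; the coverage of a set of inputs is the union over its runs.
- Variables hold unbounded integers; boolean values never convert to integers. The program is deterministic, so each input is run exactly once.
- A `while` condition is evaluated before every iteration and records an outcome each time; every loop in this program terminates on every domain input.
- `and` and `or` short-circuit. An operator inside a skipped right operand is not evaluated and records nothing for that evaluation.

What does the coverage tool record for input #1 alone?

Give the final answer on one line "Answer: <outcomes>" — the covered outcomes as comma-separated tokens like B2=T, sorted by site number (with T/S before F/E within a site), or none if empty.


Simulating input #1 (n=7, r=2) step by step:
  B1->T, B2->F, B7->S, B6->F, B8->T, B9->F
collecting distinct outcomes: B1=T, B2=F, B6=F, B7=S, B8=T, B9=F
Answer: B1=T, B2=F, B6=F, B7=S, B8=T, B9=F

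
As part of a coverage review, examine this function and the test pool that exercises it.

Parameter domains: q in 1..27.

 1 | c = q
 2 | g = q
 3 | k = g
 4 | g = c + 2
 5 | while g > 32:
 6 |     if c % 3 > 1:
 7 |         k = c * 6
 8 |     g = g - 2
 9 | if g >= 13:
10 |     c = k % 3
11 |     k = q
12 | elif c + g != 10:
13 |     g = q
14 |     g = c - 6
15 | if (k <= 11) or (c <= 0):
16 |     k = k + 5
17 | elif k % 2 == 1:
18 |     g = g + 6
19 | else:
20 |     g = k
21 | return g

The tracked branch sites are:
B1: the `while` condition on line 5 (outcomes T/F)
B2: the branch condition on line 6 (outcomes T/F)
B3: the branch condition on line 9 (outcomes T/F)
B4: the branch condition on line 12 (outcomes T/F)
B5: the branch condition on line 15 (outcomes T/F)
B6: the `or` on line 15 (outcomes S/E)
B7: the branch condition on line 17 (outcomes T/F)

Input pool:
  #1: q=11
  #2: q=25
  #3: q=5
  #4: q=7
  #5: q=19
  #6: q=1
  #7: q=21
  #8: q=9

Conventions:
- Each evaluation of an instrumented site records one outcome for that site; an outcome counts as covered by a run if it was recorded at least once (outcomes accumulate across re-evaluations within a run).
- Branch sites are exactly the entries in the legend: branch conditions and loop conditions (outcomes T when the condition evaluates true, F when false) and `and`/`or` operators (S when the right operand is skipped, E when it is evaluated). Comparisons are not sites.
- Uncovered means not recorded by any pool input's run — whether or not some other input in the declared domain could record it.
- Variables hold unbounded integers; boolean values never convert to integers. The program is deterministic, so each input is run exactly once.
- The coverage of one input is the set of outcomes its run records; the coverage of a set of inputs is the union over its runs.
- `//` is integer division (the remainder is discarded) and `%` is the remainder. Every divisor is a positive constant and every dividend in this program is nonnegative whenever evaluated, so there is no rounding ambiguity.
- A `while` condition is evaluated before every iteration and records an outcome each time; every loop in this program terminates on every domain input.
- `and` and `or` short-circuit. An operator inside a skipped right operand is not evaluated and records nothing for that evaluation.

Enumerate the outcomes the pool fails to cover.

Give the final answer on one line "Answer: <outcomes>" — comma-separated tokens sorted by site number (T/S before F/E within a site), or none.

input #1, q=11: events B1->F, B3->T, B6->S, B5->T; outcomes B1=F, B3=T, B5=T, B6=S
input #2, q=25: events B1->F, B3->T, B6->E, B5->F, B7->T; outcomes B1=F, B3=T, B5=F, B6=E, B7=T
input #3, q=5: events B1->F, B3->F, B4->T, B6->S, B5->T; outcomes B1=F, B3=F, B4=T, B5=T, B6=S
input #4, q=7: events B1->F, B3->F, B4->T, B6->S, B5->T; outcomes B1=F, B3=F, B4=T, B5=T, B6=S
input #5, q=19: events B1->F, B3->T, B6->E, B5->F, B7->T; outcomes B1=F, B3=T, B5=F, B6=E, B7=T
input #6, q=1: events B1->F, B3->F, B4->T, B6->S, B5->T; outcomes B1=F, B3=F, B4=T, B5=T, B6=S
input #7, q=21: events B1->F, B3->T, B6->E, B5->T; outcomes B1=F, B3=T, B5=T, B6=E
input #8, q=9: events B1->F, B3->F, B4->T, B6->S, B5->T; outcomes B1=F, B3=F, B4=T, B5=T, B6=S
union over the pool: B1=F, B3=T, B3=F, B4=T, B5=T, B5=F, B6=S, B6=E, B7=T
uncovered (5 of 14): B1=T, B2=T, B2=F, B4=F, B7=F

Answer: B1=T, B2=T, B2=F, B4=F, B7=F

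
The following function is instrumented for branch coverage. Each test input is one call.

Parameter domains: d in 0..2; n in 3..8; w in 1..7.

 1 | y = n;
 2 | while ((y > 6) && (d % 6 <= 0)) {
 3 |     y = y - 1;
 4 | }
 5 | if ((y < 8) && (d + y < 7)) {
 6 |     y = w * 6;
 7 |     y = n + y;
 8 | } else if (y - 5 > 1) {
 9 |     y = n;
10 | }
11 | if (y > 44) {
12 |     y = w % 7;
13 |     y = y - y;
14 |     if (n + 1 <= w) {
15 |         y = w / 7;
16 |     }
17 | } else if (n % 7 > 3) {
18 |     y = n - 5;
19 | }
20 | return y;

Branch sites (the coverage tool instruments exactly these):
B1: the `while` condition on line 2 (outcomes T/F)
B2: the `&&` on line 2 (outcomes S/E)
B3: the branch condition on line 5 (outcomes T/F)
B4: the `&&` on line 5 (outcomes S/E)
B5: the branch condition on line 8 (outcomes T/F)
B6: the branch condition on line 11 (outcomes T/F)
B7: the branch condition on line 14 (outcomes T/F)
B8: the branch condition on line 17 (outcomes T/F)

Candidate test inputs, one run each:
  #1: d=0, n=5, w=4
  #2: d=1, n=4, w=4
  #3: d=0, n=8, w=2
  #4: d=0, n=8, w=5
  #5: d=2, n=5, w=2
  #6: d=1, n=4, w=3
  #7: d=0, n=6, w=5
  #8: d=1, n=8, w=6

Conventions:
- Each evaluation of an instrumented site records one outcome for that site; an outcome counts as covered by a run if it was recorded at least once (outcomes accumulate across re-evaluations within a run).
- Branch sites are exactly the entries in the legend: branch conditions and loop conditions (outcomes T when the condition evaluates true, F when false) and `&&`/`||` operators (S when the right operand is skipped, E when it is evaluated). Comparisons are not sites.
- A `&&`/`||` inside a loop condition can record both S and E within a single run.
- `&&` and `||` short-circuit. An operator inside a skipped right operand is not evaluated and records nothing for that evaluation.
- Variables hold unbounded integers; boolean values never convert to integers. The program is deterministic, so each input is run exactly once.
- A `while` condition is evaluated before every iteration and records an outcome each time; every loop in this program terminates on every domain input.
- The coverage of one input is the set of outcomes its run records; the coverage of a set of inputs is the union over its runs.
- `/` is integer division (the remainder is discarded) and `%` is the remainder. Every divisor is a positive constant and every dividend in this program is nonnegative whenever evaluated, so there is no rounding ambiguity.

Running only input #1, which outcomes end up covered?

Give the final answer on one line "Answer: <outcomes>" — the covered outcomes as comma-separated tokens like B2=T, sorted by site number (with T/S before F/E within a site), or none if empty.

Event log for input #1 (d=0, n=5, w=4):
  B2->S, B1->F, B4->E, B3->T, B6->F, B8->T
distinct outcomes covered: B1=F, B2=S, B3=T, B4=E, B6=F, B8=T

Answer: B1=F, B2=S, B3=T, B4=E, B6=F, B8=T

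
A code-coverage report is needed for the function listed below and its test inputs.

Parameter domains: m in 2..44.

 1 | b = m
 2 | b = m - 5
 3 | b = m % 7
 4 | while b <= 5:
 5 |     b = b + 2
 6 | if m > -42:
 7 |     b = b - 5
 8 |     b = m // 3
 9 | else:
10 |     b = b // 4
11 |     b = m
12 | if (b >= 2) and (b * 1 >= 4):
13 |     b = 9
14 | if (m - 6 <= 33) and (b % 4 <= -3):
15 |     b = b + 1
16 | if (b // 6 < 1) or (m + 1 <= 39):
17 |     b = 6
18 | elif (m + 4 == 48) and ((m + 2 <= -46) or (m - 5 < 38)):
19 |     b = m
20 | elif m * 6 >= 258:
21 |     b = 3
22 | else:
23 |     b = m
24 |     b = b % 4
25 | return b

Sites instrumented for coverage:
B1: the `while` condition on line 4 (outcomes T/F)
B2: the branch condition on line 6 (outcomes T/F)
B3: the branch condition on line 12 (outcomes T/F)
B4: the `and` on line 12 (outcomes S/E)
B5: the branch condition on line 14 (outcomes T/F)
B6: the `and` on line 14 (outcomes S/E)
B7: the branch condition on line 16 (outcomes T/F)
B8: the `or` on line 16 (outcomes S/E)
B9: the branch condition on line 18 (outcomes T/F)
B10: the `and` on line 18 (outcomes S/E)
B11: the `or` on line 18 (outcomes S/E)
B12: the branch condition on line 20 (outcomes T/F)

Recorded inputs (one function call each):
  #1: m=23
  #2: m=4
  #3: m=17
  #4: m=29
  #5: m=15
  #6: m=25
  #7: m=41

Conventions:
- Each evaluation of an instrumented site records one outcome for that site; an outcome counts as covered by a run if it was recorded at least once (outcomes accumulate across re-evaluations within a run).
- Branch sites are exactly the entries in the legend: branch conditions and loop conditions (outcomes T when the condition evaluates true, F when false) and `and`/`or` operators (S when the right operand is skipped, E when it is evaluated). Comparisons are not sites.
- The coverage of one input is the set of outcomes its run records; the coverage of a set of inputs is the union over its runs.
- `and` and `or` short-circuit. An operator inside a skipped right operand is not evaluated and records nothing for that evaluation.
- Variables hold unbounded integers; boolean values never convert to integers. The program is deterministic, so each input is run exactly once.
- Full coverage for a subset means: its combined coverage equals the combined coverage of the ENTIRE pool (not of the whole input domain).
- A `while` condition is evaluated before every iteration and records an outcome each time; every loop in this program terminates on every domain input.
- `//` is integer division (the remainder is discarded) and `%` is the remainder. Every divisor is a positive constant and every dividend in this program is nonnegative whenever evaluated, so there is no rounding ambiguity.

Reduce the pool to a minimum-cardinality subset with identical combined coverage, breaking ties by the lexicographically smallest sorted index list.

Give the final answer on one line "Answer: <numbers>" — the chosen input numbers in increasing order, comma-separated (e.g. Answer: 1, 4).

#1 (m=23) -> covered: B1=T, B1=F, B2=T, B3=T, B4=E, B5=F, B6=E, B7=T, B8=E
#2 (m=4) -> covered: B1=T, B1=F, B2=T, B3=F, B4=S, B5=F, B6=E, B7=T, B8=S
#3 (m=17) -> covered: B1=T, B1=F, B2=T, B3=T, B4=E, B5=F, B6=E, B7=T, B8=E
#4 (m=29) -> covered: B1=T, B1=F, B2=T, B3=T, B4=E, B5=F, B6=E, B7=T, B8=E
#5 (m=15) -> covered: B1=T, B1=F, B2=T, B3=T, B4=E, B5=F, B6=E, B7=T, B8=E
#6 (m=25) -> covered: B1=T, B1=F, B2=T, B3=T, B4=E, B5=F, B6=E, B7=T, B8=E
#7 (m=41) -> covered: B1=F, B2=T, B3=T, B4=E, B5=F, B6=S, B7=F, B8=E, B9=F, B10=S, B12=F
together the pool reaches 17 outcomes: B1=T, B1=F, B2=T, B3=T, B3=F, B4=S, B4=E, B5=F, B6=S, B6=E, B7=T, B7=F, B8=S, B8=E, B9=F, B10=S, B12=F
no size-1 subset reaches all 17 outcomes (best union: 11/17)
at size 2, {2, 7} reaches all 17 outcomes; every lexicographically earlier size-2 subset fails

Answer: 2, 7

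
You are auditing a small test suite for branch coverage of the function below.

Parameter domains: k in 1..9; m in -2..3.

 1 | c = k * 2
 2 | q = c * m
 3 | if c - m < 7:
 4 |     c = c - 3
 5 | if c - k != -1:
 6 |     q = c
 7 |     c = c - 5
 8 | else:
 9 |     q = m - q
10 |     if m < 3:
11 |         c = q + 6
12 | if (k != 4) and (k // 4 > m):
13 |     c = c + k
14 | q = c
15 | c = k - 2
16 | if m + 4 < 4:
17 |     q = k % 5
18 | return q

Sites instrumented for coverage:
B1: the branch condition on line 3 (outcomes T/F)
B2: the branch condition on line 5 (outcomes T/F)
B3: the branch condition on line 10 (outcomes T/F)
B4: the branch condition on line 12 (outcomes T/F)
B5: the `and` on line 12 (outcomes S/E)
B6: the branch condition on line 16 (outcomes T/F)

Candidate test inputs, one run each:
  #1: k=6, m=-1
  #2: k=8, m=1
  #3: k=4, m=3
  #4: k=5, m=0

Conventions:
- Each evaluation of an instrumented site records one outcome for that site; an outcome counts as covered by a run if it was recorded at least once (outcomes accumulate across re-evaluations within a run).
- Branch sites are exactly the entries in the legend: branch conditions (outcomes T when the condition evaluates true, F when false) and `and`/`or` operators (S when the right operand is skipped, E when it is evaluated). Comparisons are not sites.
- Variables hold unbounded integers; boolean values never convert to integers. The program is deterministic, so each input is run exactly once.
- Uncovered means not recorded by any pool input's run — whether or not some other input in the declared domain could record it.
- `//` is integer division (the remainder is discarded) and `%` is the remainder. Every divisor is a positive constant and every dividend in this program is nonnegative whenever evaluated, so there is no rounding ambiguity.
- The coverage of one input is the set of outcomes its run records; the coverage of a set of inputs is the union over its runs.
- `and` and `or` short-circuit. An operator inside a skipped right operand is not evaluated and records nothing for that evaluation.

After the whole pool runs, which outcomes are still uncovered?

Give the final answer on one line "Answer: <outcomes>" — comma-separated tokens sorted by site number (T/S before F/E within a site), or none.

#1 (k=6, m=-1) -> B1->F, B2->T, B5->E, B4->T, B6->T; covered: B1=F, B2=T, B4=T, B5=E, B6=T
#2 (k=8, m=1) -> B1->F, B2->T, B5->E, B4->T, B6->F; covered: B1=F, B2=T, B4=T, B5=E, B6=F
#3 (k=4, m=3) -> B1->T, B2->T, B5->S, B4->F, B6->F; covered: B1=T, B2=T, B4=F, B5=S, B6=F
#4 (k=5, m=0) -> B1->F, B2->T, B5->E, B4->T, B6->F; covered: B1=F, B2=T, B4=T, B5=E, B6=F
union over the pool: B1=T, B1=F, B2=T, B4=T, B4=F, B5=S, B5=E, B6=T, B6=F
uncovered (3 of 12): B2=F, B3=T, B3=F

Answer: B2=F, B3=T, B3=F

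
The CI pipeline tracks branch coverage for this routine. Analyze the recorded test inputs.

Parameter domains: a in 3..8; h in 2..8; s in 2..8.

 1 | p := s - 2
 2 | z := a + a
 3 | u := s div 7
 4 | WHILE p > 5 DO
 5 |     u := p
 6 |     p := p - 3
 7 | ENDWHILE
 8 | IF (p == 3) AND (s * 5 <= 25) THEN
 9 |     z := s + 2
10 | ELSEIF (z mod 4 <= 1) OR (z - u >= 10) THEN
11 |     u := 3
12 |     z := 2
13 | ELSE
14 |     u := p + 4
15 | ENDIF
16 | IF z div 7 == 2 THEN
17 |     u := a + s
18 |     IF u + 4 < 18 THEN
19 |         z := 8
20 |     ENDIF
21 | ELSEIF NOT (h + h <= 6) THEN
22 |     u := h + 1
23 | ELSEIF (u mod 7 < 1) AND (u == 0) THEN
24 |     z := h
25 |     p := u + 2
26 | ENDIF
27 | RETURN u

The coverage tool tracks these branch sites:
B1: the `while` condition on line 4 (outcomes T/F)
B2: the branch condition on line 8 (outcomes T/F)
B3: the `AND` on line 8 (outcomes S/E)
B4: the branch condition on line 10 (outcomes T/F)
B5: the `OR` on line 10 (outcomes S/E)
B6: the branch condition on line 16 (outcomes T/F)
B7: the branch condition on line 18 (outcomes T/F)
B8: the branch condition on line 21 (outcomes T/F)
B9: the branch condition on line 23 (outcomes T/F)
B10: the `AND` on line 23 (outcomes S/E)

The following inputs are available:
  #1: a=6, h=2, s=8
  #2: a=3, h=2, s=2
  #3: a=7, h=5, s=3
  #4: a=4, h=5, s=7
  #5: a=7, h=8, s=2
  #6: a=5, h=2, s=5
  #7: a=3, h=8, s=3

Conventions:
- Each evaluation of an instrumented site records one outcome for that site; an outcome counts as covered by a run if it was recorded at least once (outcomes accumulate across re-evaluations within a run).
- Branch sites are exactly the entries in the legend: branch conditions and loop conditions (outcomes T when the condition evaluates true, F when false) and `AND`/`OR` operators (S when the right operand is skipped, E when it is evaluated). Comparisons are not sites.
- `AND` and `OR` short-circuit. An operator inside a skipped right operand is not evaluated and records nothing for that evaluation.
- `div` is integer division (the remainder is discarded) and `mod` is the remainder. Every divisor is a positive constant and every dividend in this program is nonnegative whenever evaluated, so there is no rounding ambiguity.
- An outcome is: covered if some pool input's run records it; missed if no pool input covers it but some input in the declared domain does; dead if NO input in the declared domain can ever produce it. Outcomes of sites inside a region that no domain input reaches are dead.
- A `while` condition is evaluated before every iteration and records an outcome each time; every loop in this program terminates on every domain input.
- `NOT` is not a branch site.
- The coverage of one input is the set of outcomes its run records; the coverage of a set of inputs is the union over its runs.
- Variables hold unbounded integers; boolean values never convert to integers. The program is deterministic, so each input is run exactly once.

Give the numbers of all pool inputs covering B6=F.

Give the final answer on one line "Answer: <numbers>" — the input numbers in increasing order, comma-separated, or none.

input #1 (a=6, h=2, s=8): records B6=F
input #2 (a=3, h=2, s=2): records B6=F
input #3 (a=7, h=5, s=3): records B6=F
input #4 (a=4, h=5, s=7): records B6=F
input #5 (a=7, h=8, s=2): records B6=F
input #6 (a=5, h=2, s=5): records B6=F
input #7 (a=3, h=8, s=3): records B6=F

Answer: 1, 2, 3, 4, 5, 6, 7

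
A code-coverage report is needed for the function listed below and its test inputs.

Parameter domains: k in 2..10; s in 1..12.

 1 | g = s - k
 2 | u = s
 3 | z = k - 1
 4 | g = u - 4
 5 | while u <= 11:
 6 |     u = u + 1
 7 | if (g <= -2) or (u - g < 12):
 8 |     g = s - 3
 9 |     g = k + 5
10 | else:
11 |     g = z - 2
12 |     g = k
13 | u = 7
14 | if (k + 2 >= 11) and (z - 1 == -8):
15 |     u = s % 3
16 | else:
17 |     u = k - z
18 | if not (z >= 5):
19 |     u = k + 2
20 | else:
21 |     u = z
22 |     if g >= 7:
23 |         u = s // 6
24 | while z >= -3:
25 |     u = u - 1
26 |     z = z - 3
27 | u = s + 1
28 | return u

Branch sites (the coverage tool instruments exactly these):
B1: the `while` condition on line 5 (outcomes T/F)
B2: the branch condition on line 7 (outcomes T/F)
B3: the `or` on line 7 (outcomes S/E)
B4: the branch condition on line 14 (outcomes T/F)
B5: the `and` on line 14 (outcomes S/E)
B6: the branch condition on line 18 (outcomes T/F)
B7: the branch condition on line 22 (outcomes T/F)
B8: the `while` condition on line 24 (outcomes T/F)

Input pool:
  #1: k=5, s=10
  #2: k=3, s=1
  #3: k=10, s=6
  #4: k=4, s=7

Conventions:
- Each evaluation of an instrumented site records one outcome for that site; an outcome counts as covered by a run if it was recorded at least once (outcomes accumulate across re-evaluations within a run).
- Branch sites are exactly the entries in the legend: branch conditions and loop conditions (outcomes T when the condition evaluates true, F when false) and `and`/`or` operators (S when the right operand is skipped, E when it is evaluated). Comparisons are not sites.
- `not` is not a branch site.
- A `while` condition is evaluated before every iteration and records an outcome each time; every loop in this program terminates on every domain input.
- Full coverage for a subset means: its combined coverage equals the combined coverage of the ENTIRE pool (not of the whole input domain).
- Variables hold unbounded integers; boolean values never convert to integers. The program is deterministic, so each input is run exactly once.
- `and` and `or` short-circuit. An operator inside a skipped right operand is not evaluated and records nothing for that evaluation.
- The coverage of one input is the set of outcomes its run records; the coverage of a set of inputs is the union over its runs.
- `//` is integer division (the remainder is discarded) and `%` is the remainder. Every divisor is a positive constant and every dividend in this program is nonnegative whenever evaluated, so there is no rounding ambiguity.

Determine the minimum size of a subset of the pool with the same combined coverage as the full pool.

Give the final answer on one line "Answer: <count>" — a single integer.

run #1 (k=5, s=10) records B1=T, B1=F, B2=T, B3=E, B4=F, B5=S, B6=T, B8=T, B8=F
run #2 (k=3, s=1) records B1=T, B1=F, B2=T, B3=S, B4=F, B5=S, B6=T, B8=T, B8=F
run #3 (k=10, s=6) records B1=T, B1=F, B2=T, B3=E, B4=F, B5=E, B6=F, B7=T, B8=T, B8=F
run #4 (k=4, s=7) records B1=T, B1=F, B2=T, B3=E, B4=F, B5=S, B6=T, B8=T, B8=F
pool-wide coverage (13 outcomes): B1=T, B1=F, B2=T, B3=S, B3=E, B4=F, B5=S, B5=E, B6=T, B6=F, B7=T, B8=T, B8=F
size 1 is not enough: best union over all size-1 subsets is 10/13
the canonical winner is {2, 3}: size 2, full 13-outcome coverage, earliest index list among size-2 covers

Answer: 2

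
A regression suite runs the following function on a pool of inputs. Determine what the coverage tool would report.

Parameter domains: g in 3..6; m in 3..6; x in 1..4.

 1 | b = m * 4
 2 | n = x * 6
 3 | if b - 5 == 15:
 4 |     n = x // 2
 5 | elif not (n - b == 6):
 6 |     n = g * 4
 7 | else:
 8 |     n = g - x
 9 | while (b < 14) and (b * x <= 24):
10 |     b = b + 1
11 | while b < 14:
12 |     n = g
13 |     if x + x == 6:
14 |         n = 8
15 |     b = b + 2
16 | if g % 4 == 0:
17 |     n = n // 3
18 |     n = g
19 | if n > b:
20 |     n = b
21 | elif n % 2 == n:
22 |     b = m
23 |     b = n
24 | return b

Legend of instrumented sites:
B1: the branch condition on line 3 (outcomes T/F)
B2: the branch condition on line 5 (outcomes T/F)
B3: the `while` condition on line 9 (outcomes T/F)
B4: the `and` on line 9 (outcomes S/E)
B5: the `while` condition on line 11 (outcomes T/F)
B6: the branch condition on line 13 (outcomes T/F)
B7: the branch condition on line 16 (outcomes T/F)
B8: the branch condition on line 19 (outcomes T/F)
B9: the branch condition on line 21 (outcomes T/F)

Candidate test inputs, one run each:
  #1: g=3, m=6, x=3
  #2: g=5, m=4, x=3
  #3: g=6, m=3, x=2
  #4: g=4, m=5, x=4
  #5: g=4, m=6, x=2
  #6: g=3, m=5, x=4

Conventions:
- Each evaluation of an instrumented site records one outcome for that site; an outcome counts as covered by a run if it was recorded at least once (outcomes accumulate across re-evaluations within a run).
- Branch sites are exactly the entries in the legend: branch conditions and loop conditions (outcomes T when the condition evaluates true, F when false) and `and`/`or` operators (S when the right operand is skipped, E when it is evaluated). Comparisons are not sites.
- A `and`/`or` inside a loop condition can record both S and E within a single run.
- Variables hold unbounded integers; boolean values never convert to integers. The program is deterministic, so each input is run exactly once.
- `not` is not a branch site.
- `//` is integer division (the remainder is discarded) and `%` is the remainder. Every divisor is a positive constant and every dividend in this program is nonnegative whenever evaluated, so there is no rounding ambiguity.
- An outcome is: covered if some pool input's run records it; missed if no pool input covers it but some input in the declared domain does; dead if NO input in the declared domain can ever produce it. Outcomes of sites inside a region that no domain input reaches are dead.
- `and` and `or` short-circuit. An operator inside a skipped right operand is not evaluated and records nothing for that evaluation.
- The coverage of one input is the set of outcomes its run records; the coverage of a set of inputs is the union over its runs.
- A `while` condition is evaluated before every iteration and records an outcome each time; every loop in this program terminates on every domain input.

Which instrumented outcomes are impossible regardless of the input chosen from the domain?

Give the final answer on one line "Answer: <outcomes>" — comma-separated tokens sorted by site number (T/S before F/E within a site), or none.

exhaustive pass over the 64-input domain:
  reachable outcomes have witnesses, e.g. B1=T (e.g. g=3, m=5, x=1), B1=F (e.g. g=3, m=3, x=1), B2=T (e.g. g=3, m=3, x=1), B2=F (e.g. g=3, m=3, x=3)

Answer: none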